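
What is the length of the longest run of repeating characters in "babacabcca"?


Input: "babacabcca"
Scanning for longest run:
  Position 1 ('a'): new char, reset run to 1
  Position 2 ('b'): new char, reset run to 1
  Position 3 ('a'): new char, reset run to 1
  Position 4 ('c'): new char, reset run to 1
  Position 5 ('a'): new char, reset run to 1
  Position 6 ('b'): new char, reset run to 1
  Position 7 ('c'): new char, reset run to 1
  Position 8 ('c'): continues run of 'c', length=2
  Position 9 ('a'): new char, reset run to 1
Longest run: 'c' with length 2

2


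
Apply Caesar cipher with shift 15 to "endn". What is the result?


Caesar cipher: shift "endn" by 15
  'e' (pos 4) + 15 = pos 19 = 't'
  'n' (pos 13) + 15 = pos 2 = 'c'
  'd' (pos 3) + 15 = pos 18 = 's'
  'n' (pos 13) + 15 = pos 2 = 'c'
Result: tcsc

tcsc


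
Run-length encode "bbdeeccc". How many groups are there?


Input: bbdeeccc
Scanning for consecutive runs:
  Group 1: 'b' x 2 (positions 0-1)
  Group 2: 'd' x 1 (positions 2-2)
  Group 3: 'e' x 2 (positions 3-4)
  Group 4: 'c' x 3 (positions 5-7)
Total groups: 4

4


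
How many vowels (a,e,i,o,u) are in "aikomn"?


Input: aikomn
Checking each character:
  'a' at position 0: vowel (running total: 1)
  'i' at position 1: vowel (running total: 2)
  'k' at position 2: consonant
  'o' at position 3: vowel (running total: 3)
  'm' at position 4: consonant
  'n' at position 5: consonant
Total vowels: 3

3


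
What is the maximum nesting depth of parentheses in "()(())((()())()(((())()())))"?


Input: "()(())((()())()(((())()())))"
Tracking depth:
  Position 0 '(': depth becomes 1
  Position 1 ')': depth becomes 0
  Position 2 '(': depth becomes 1
  Position 3 '(': depth becomes 2
  Position 4 ')': depth becomes 1
  Position 5 ')': depth becomes 0
  Position 6 '(': depth becomes 1
  Position 7 '(': depth becomes 2
  Position 8 '(': depth becomes 3
  Position 9 ')': depth becomes 2
  Position 10 '(': depth becomes 3
  Position 11 ')': depth becomes 2
  Position 12 ')': depth becomes 1
  Position 13 '(': depth becomes 2
  Position 14 ')': depth becomes 1
  Position 15 '(': depth becomes 2
  Position 16 '(': depth becomes 3
  Position 17 '(': depth becomes 4
  Position 18 '(': depth becomes 5
  Position 19 ')': depth becomes 4
  Position 20 ')': depth becomes 3
  Position 21 '(': depth becomes 4
  Position 22 ')': depth becomes 3
  Position 23 '(': depth becomes 4
  Position 24 ')': depth becomes 3
  Position 25 ')': depth becomes 2
  Position 26 ')': depth becomes 1
  Position 27 ')': depth becomes 0
Maximum depth reached: 5

5


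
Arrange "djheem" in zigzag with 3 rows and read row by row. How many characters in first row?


Zigzag "djheem" into 3 rows:
Placing characters:
  'd' => row 0
  'j' => row 1
  'h' => row 2
  'e' => row 1
  'e' => row 0
  'm' => row 1
Rows:
  Row 0: "de"
  Row 1: "jem"
  Row 2: "h"
First row length: 2

2


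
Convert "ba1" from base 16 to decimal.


Input: "ba1" in base 16
Positional expansion:
  Digit 'b' (value 11) x 16^2 = 2816
  Digit 'a' (value 10) x 16^1 = 160
  Digit '1' (value 1) x 16^0 = 1
Sum = 2977

2977


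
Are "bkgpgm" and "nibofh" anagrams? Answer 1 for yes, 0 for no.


Strings: "bkgpgm", "nibofh"
Sorted first:  bggkmp
Sorted second: bfhino
Differ at position 1: 'g' vs 'f' => not anagrams

0


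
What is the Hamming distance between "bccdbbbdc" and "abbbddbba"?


Comparing "bccdbbbdc" and "abbbddbba" position by position:
  Position 0: 'b' vs 'a' => differ
  Position 1: 'c' vs 'b' => differ
  Position 2: 'c' vs 'b' => differ
  Position 3: 'd' vs 'b' => differ
  Position 4: 'b' vs 'd' => differ
  Position 5: 'b' vs 'd' => differ
  Position 6: 'b' vs 'b' => same
  Position 7: 'd' vs 'b' => differ
  Position 8: 'c' vs 'a' => differ
Total differences (Hamming distance): 8

8


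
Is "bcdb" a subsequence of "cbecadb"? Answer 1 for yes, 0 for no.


Check if "bcdb" is a subsequence of "cbecadb"
Greedy scan:
  Position 0 ('c'): no match needed
  Position 1 ('b'): matches sub[0] = 'b'
  Position 2 ('e'): no match needed
  Position 3 ('c'): matches sub[1] = 'c'
  Position 4 ('a'): no match needed
  Position 5 ('d'): matches sub[2] = 'd'
  Position 6 ('b'): matches sub[3] = 'b'
All 4 characters matched => is a subsequence

1


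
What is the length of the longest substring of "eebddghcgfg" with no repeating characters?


Input: "eebddghcgfg"
Sliding window (track last position of each char):
  Position 0 ('e'): window [0,0] length 1 -- new best
  Position 1 ('e'): repeat (last at 0), move window start to 1
  Position 1 ('e'): window [1,1] length 1
  Position 2 ('b'): window [1,2] length 2 -- new best
  Position 3 ('d'): window [1,3] length 3 -- new best
  Position 4 ('d'): repeat (last at 3), move window start to 4
  Position 4 ('d'): window [4,4] length 1
  Position 5 ('g'): window [4,5] length 2
  Position 6 ('h'): window [4,6] length 3
  Position 7 ('c'): window [4,7] length 4 -- new best
  Position 8 ('g'): repeat (last at 5), move window start to 6
  Position 8 ('g'): window [6,8] length 3
  Position 9 ('f'): window [6,9] length 4
  Position 10 ('g'): repeat (last at 8), move window start to 9
  Position 10 ('g'): window [9,10] length 2
Longest substring with no repeats: "dghc" with length 4

4


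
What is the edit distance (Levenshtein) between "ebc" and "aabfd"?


Computing edit distance: "ebc" -> "aabfd"
DP table:
           a    a    b    f    d
      0    1    2    3    4    5
  e   1    1    2    3    4    5
  b   2    2    2    2    3    4
  c   3    3    3    3    3    4
Edit distance = dp[3][5] = 4

4


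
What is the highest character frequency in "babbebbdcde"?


Input: babbebbdcde
Character counts:
  'a': 1
  'b': 5
  'c': 1
  'd': 2
  'e': 2
Maximum frequency: 5

5


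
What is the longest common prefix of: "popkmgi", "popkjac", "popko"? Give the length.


Words: popkmgi, popkjac, popko
  Position 0: all 'p' => match
  Position 1: all 'o' => match
  Position 2: all 'p' => match
  Position 3: all 'k' => match
  Position 4: ('m', 'j', 'o') => mismatch, stop
LCP = "popk" (length 4)

4


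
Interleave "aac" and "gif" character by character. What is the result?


Interleaving "aac" and "gif":
  Position 0: 'a' from first, 'g' from second => "ag"
  Position 1: 'a' from first, 'i' from second => "ai"
  Position 2: 'c' from first, 'f' from second => "cf"
Result: agaicf

agaicf


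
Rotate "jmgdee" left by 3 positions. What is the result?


Input: "jmgdee", rotate left by 3
First 3 characters: "jmg"
Remaining characters: "dee"
Concatenate remaining + first: "dee" + "jmg" = "deejmg"

deejmg


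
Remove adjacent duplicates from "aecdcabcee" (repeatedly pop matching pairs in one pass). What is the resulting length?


Input: aecdcabcee
Stack-based adjacent duplicate removal:
  Read 'a': push. Stack: a
  Read 'e': push. Stack: ae
  Read 'c': push. Stack: aec
  Read 'd': push. Stack: aecd
  Read 'c': push. Stack: aecdc
  Read 'a': push. Stack: aecdca
  Read 'b': push. Stack: aecdcab
  Read 'c': push. Stack: aecdcabc
  Read 'e': push. Stack: aecdcabce
  Read 'e': matches stack top 'e' => pop. Stack: aecdcabc
Final stack: "aecdcabc" (length 8)

8


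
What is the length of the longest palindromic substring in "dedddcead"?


Input: "dedddcead"
Checking substrings for palindromes:
  [0:3] "ded" (len 3) => palindrome
  [2:5] "ddd" (len 3) => palindrome
  [2:4] "dd" (len 2) => palindrome
  [3:5] "dd" (len 2) => palindrome
Longest palindromic substring: "ded" with length 3

3


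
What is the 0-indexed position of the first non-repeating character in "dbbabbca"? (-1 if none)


Input: dbbabbca
Character frequencies:
  'a': 2
  'b': 4
  'c': 1
  'd': 1
Scanning left to right for freq == 1:
  Position 0 ('d'): unique! => answer = 0

0


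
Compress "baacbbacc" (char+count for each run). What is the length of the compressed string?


Input: baacbbacc
Runs:
  'b' x 1 => "b1"
  'a' x 2 => "a2"
  'c' x 1 => "c1"
  'b' x 2 => "b2"
  'a' x 1 => "a1"
  'c' x 2 => "c2"
Compressed: "b1a2c1b2a1c2"
Compressed length: 12

12


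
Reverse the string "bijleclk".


Input: bijleclk
Reading characters right to left:
  Position 7: 'k'
  Position 6: 'l'
  Position 5: 'c'
  Position 4: 'e'
  Position 3: 'l'
  Position 2: 'j'
  Position 1: 'i'
  Position 0: 'b'
Reversed: klceljib

klceljib


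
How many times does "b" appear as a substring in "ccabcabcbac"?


Searching for "b" in "ccabcabcbac"
Scanning each position:
  Position 0: "c" => no
  Position 1: "c" => no
  Position 2: "a" => no
  Position 3: "b" => MATCH
  Position 4: "c" => no
  Position 5: "a" => no
  Position 6: "b" => MATCH
  Position 7: "c" => no
  Position 8: "b" => MATCH
  Position 9: "a" => no
  Position 10: "c" => no
Total occurrences: 3

3


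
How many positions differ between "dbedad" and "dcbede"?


Comparing "dbedad" and "dcbede" position by position:
  Position 0: 'd' vs 'd' => same
  Position 1: 'b' vs 'c' => DIFFER
  Position 2: 'e' vs 'b' => DIFFER
  Position 3: 'd' vs 'e' => DIFFER
  Position 4: 'a' vs 'd' => DIFFER
  Position 5: 'd' vs 'e' => DIFFER
Positions that differ: 5

5


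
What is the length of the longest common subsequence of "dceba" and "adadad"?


LCS of "dceba" and "adadad"
DP table:
           a    d    a    d    a    d
      0    0    0    0    0    0    0
  d   0    0    1    1    1    1    1
  c   0    0    1    1    1    1    1
  e   0    0    1    1    1    1    1
  b   0    0    1    1    1    1    1
  a   0    1    1    2    2    2    2
LCS length = dp[5][6] = 2

2


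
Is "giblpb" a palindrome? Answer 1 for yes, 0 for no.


Input: giblpb
Reversed: bplbig
  Compare pos 0 ('g') with pos 5 ('b'): MISMATCH
  Compare pos 1 ('i') with pos 4 ('p'): MISMATCH
  Compare pos 2 ('b') with pos 3 ('l'): MISMATCH
Result: not a palindrome

0


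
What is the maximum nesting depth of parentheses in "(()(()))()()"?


Input: "(()(()))()()"
Tracking depth:
  Position 0 '(': depth becomes 1
  Position 1 '(': depth becomes 2
  Position 2 ')': depth becomes 1
  Position 3 '(': depth becomes 2
  Position 4 '(': depth becomes 3
  Position 5 ')': depth becomes 2
  Position 6 ')': depth becomes 1
  Position 7 ')': depth becomes 0
  Position 8 '(': depth becomes 1
  Position 9 ')': depth becomes 0
  Position 10 '(': depth becomes 1
  Position 11 ')': depth becomes 0
Maximum depth reached: 3

3


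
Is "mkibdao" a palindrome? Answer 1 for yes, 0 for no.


Input: mkibdao
Reversed: oadbikm
  Compare pos 0 ('m') with pos 6 ('o'): MISMATCH
  Compare pos 1 ('k') with pos 5 ('a'): MISMATCH
  Compare pos 2 ('i') with pos 4 ('d'): MISMATCH
Result: not a palindrome

0


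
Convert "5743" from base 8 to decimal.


Input: "5743" in base 8
Positional expansion:
  Digit '5' (value 5) x 8^3 = 2560
  Digit '7' (value 7) x 8^2 = 448
  Digit '4' (value 4) x 8^1 = 32
  Digit '3' (value 3) x 8^0 = 3
Sum = 3043

3043


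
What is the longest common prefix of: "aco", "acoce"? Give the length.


Words: aco, acoce
  Position 0: all 'a' => match
  Position 1: all 'c' => match
  Position 2: all 'o' => match
LCP = "aco" (length 3)

3


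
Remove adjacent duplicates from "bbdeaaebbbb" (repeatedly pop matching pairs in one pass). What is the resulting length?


Input: bbdeaaebbbb
Stack-based adjacent duplicate removal:
  Read 'b': push. Stack: b
  Read 'b': matches stack top 'b' => pop. Stack: (empty)
  Read 'd': push. Stack: d
  Read 'e': push. Stack: de
  Read 'a': push. Stack: dea
  Read 'a': matches stack top 'a' => pop. Stack: de
  Read 'e': matches stack top 'e' => pop. Stack: d
  Read 'b': push. Stack: db
  Read 'b': matches stack top 'b' => pop. Stack: d
  Read 'b': push. Stack: db
  Read 'b': matches stack top 'b' => pop. Stack: d
Final stack: "d" (length 1)

1


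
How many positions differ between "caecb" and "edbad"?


Comparing "caecb" and "edbad" position by position:
  Position 0: 'c' vs 'e' => DIFFER
  Position 1: 'a' vs 'd' => DIFFER
  Position 2: 'e' vs 'b' => DIFFER
  Position 3: 'c' vs 'a' => DIFFER
  Position 4: 'b' vs 'd' => DIFFER
Positions that differ: 5

5


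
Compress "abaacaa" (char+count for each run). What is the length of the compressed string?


Input: abaacaa
Runs:
  'a' x 1 => "a1"
  'b' x 1 => "b1"
  'a' x 2 => "a2"
  'c' x 1 => "c1"
  'a' x 2 => "a2"
Compressed: "a1b1a2c1a2"
Compressed length: 10

10


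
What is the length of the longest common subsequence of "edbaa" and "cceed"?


LCS of "edbaa" and "cceed"
DP table:
           c    c    e    e    d
      0    0    0    0    0    0
  e   0    0    0    1    1    1
  d   0    0    0    1    1    2
  b   0    0    0    1    1    2
  a   0    0    0    1    1    2
  a   0    0    0    1    1    2
LCS length = dp[5][5] = 2

2


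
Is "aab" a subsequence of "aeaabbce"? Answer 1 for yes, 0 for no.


Check if "aab" is a subsequence of "aeaabbce"
Greedy scan:
  Position 0 ('a'): matches sub[0] = 'a'
  Position 1 ('e'): no match needed
  Position 2 ('a'): matches sub[1] = 'a'
  Position 3 ('a'): no match needed
  Position 4 ('b'): matches sub[2] = 'b'
  Position 5 ('b'): no match needed
  Position 6 ('c'): no match needed
  Position 7 ('e'): no match needed
All 3 characters matched => is a subsequence

1


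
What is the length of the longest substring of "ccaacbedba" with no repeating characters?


Input: "ccaacbedba"
Sliding window (track last position of each char):
  Position 0 ('c'): window [0,0] length 1 -- new best
  Position 1 ('c'): repeat (last at 0), move window start to 1
  Position 1 ('c'): window [1,1] length 1
  Position 2 ('a'): window [1,2] length 2 -- new best
  Position 3 ('a'): repeat (last at 2), move window start to 3
  Position 3 ('a'): window [3,3] length 1
  Position 4 ('c'): window [3,4] length 2
  Position 5 ('b'): window [3,5] length 3 -- new best
  Position 6 ('e'): window [3,6] length 4 -- new best
  Position 7 ('d'): window [3,7] length 5 -- new best
  Position 8 ('b'): repeat (last at 5), move window start to 6
  Position 8 ('b'): window [6,8] length 3
  Position 9 ('a'): window [6,9] length 4
Longest substring with no repeats: "acbed" with length 5

5


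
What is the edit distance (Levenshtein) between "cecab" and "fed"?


Computing edit distance: "cecab" -> "fed"
DP table:
           f    e    d
      0    1    2    3
  c   1    1    2    3
  e   2    2    1    2
  c   3    3    2    2
  a   4    4    3    3
  b   5    5    4    4
Edit distance = dp[5][3] = 4

4


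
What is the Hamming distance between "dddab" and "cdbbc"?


Comparing "dddab" and "cdbbc" position by position:
  Position 0: 'd' vs 'c' => differ
  Position 1: 'd' vs 'd' => same
  Position 2: 'd' vs 'b' => differ
  Position 3: 'a' vs 'b' => differ
  Position 4: 'b' vs 'c' => differ
Total differences (Hamming distance): 4

4


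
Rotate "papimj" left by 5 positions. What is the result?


Input: "papimj", rotate left by 5
First 5 characters: "papim"
Remaining characters: "j"
Concatenate remaining + first: "j" + "papim" = "jpapim"

jpapim


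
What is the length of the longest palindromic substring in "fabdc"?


Input: "fabdc"
Checking substrings for palindromes:
  No multi-char palindromic substrings found
Longest palindromic substring: "f" with length 1

1


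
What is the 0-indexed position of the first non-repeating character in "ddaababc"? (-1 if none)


Input: ddaababc
Character frequencies:
  'a': 3
  'b': 2
  'c': 1
  'd': 2
Scanning left to right for freq == 1:
  Position 0 ('d'): freq=2, skip
  Position 1 ('d'): freq=2, skip
  Position 2 ('a'): freq=3, skip
  Position 3 ('a'): freq=3, skip
  Position 4 ('b'): freq=2, skip
  Position 5 ('a'): freq=3, skip
  Position 6 ('b'): freq=2, skip
  Position 7 ('c'): unique! => answer = 7

7


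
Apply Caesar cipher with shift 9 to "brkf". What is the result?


Caesar cipher: shift "brkf" by 9
  'b' (pos 1) + 9 = pos 10 = 'k'
  'r' (pos 17) + 9 = pos 0 = 'a'
  'k' (pos 10) + 9 = pos 19 = 't'
  'f' (pos 5) + 9 = pos 14 = 'o'
Result: kato

kato


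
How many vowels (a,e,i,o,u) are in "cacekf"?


Input: cacekf
Checking each character:
  'c' at position 0: consonant
  'a' at position 1: vowel (running total: 1)
  'c' at position 2: consonant
  'e' at position 3: vowel (running total: 2)
  'k' at position 4: consonant
  'f' at position 5: consonant
Total vowels: 2

2


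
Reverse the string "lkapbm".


Input: lkapbm
Reading characters right to left:
  Position 5: 'm'
  Position 4: 'b'
  Position 3: 'p'
  Position 2: 'a'
  Position 1: 'k'
  Position 0: 'l'
Reversed: mbpakl

mbpakl


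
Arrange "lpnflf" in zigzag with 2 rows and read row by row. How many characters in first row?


Zigzag "lpnflf" into 2 rows:
Placing characters:
  'l' => row 0
  'p' => row 1
  'n' => row 0
  'f' => row 1
  'l' => row 0
  'f' => row 1
Rows:
  Row 0: "lnl"
  Row 1: "pff"
First row length: 3

3


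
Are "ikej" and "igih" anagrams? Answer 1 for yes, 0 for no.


Strings: "ikej", "igih"
Sorted first:  eijk
Sorted second: ghii
Differ at position 0: 'e' vs 'g' => not anagrams

0


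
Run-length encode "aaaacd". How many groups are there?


Input: aaaacd
Scanning for consecutive runs:
  Group 1: 'a' x 4 (positions 0-3)
  Group 2: 'c' x 1 (positions 4-4)
  Group 3: 'd' x 1 (positions 5-5)
Total groups: 3

3


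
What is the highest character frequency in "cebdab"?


Input: cebdab
Character counts:
  'a': 1
  'b': 2
  'c': 1
  'd': 1
  'e': 1
Maximum frequency: 2

2


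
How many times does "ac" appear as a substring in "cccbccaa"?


Searching for "ac" in "cccbccaa"
Scanning each position:
  Position 0: "cc" => no
  Position 1: "cc" => no
  Position 2: "cb" => no
  Position 3: "bc" => no
  Position 4: "cc" => no
  Position 5: "ca" => no
  Position 6: "aa" => no
Total occurrences: 0

0


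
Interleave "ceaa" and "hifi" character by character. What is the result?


Interleaving "ceaa" and "hifi":
  Position 0: 'c' from first, 'h' from second => "ch"
  Position 1: 'e' from first, 'i' from second => "ei"
  Position 2: 'a' from first, 'f' from second => "af"
  Position 3: 'a' from first, 'i' from second => "ai"
Result: cheiafai

cheiafai


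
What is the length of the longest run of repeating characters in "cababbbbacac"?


Input: "cababbbbacac"
Scanning for longest run:
  Position 1 ('a'): new char, reset run to 1
  Position 2 ('b'): new char, reset run to 1
  Position 3 ('a'): new char, reset run to 1
  Position 4 ('b'): new char, reset run to 1
  Position 5 ('b'): continues run of 'b', length=2
  Position 6 ('b'): continues run of 'b', length=3
  Position 7 ('b'): continues run of 'b', length=4
  Position 8 ('a'): new char, reset run to 1
  Position 9 ('c'): new char, reset run to 1
  Position 10 ('a'): new char, reset run to 1
  Position 11 ('c'): new char, reset run to 1
Longest run: 'b' with length 4

4


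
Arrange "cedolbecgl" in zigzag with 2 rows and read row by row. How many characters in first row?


Zigzag "cedolbecgl" into 2 rows:
Placing characters:
  'c' => row 0
  'e' => row 1
  'd' => row 0
  'o' => row 1
  'l' => row 0
  'b' => row 1
  'e' => row 0
  'c' => row 1
  'g' => row 0
  'l' => row 1
Rows:
  Row 0: "cdleg"
  Row 1: "eobcl"
First row length: 5

5


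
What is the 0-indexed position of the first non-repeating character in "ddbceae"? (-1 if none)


Input: ddbceae
Character frequencies:
  'a': 1
  'b': 1
  'c': 1
  'd': 2
  'e': 2
Scanning left to right for freq == 1:
  Position 0 ('d'): freq=2, skip
  Position 1 ('d'): freq=2, skip
  Position 2 ('b'): unique! => answer = 2

2


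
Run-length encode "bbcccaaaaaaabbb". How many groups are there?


Input: bbcccaaaaaaabbb
Scanning for consecutive runs:
  Group 1: 'b' x 2 (positions 0-1)
  Group 2: 'c' x 3 (positions 2-4)
  Group 3: 'a' x 7 (positions 5-11)
  Group 4: 'b' x 3 (positions 12-14)
Total groups: 4

4


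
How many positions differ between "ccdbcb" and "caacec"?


Comparing "ccdbcb" and "caacec" position by position:
  Position 0: 'c' vs 'c' => same
  Position 1: 'c' vs 'a' => DIFFER
  Position 2: 'd' vs 'a' => DIFFER
  Position 3: 'b' vs 'c' => DIFFER
  Position 4: 'c' vs 'e' => DIFFER
  Position 5: 'b' vs 'c' => DIFFER
Positions that differ: 5

5


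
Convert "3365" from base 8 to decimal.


Input: "3365" in base 8
Positional expansion:
  Digit '3' (value 3) x 8^3 = 1536
  Digit '3' (value 3) x 8^2 = 192
  Digit '6' (value 6) x 8^1 = 48
  Digit '5' (value 5) x 8^0 = 5
Sum = 1781

1781


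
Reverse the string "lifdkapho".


Input: lifdkapho
Reading characters right to left:
  Position 8: 'o'
  Position 7: 'h'
  Position 6: 'p'
  Position 5: 'a'
  Position 4: 'k'
  Position 3: 'd'
  Position 2: 'f'
  Position 1: 'i'
  Position 0: 'l'
Reversed: ohpakdfil

ohpakdfil


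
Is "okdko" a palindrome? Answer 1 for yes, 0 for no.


Input: okdko
Reversed: okdko
  Compare pos 0 ('o') with pos 4 ('o'): match
  Compare pos 1 ('k') with pos 3 ('k'): match
Result: palindrome

1


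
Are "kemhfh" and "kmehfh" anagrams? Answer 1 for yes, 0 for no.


Strings: "kemhfh", "kmehfh"
Sorted first:  efhhkm
Sorted second: efhhkm
Sorted forms match => anagrams

1


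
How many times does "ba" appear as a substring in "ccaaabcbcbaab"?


Searching for "ba" in "ccaaabcbcbaab"
Scanning each position:
  Position 0: "cc" => no
  Position 1: "ca" => no
  Position 2: "aa" => no
  Position 3: "aa" => no
  Position 4: "ab" => no
  Position 5: "bc" => no
  Position 6: "cb" => no
  Position 7: "bc" => no
  Position 8: "cb" => no
  Position 9: "ba" => MATCH
  Position 10: "aa" => no
  Position 11: "ab" => no
Total occurrences: 1

1


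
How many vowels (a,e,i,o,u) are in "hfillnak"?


Input: hfillnak
Checking each character:
  'h' at position 0: consonant
  'f' at position 1: consonant
  'i' at position 2: vowel (running total: 1)
  'l' at position 3: consonant
  'l' at position 4: consonant
  'n' at position 5: consonant
  'a' at position 6: vowel (running total: 2)
  'k' at position 7: consonant
Total vowels: 2

2


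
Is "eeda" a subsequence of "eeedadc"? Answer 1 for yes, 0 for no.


Check if "eeda" is a subsequence of "eeedadc"
Greedy scan:
  Position 0 ('e'): matches sub[0] = 'e'
  Position 1 ('e'): matches sub[1] = 'e'
  Position 2 ('e'): no match needed
  Position 3 ('d'): matches sub[2] = 'd'
  Position 4 ('a'): matches sub[3] = 'a'
  Position 5 ('d'): no match needed
  Position 6 ('c'): no match needed
All 4 characters matched => is a subsequence

1


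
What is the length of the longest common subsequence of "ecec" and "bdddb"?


LCS of "ecec" and "bdddb"
DP table:
           b    d    d    d    b
      0    0    0    0    0    0
  e   0    0    0    0    0    0
  c   0    0    0    0    0    0
  e   0    0    0    0    0    0
  c   0    0    0    0    0    0
LCS length = dp[4][5] = 0

0


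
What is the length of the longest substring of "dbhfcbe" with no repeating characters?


Input: "dbhfcbe"
Sliding window (track last position of each char):
  Position 0 ('d'): window [0,0] length 1 -- new best
  Position 1 ('b'): window [0,1] length 2 -- new best
  Position 2 ('h'): window [0,2] length 3 -- new best
  Position 3 ('f'): window [0,3] length 4 -- new best
  Position 4 ('c'): window [0,4] length 5 -- new best
  Position 5 ('b'): repeat (last at 1), move window start to 2
  Position 5 ('b'): window [2,5] length 4
  Position 6 ('e'): window [2,6] length 5
Longest substring with no repeats: "dbhfc" with length 5

5


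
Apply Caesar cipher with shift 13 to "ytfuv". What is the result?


Caesar cipher: shift "ytfuv" by 13
  'y' (pos 24) + 13 = pos 11 = 'l'
  't' (pos 19) + 13 = pos 6 = 'g'
  'f' (pos 5) + 13 = pos 18 = 's'
  'u' (pos 20) + 13 = pos 7 = 'h'
  'v' (pos 21) + 13 = pos 8 = 'i'
Result: lgshi

lgshi


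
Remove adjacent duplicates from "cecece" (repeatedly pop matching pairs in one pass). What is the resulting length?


Input: cecece
Stack-based adjacent duplicate removal:
  Read 'c': push. Stack: c
  Read 'e': push. Stack: ce
  Read 'c': push. Stack: cec
  Read 'e': push. Stack: cece
  Read 'c': push. Stack: cecec
  Read 'e': push. Stack: cecece
Final stack: "cecece" (length 6)

6


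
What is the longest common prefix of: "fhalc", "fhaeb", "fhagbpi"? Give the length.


Words: fhalc, fhaeb, fhagbpi
  Position 0: all 'f' => match
  Position 1: all 'h' => match
  Position 2: all 'a' => match
  Position 3: ('l', 'e', 'g') => mismatch, stop
LCP = "fha" (length 3)

3


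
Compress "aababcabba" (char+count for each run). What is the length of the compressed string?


Input: aababcabba
Runs:
  'a' x 2 => "a2"
  'b' x 1 => "b1"
  'a' x 1 => "a1"
  'b' x 1 => "b1"
  'c' x 1 => "c1"
  'a' x 1 => "a1"
  'b' x 2 => "b2"
  'a' x 1 => "a1"
Compressed: "a2b1a1b1c1a1b2a1"
Compressed length: 16

16


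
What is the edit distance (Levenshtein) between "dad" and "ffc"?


Computing edit distance: "dad" -> "ffc"
DP table:
           f    f    c
      0    1    2    3
  d   1    1    2    3
  a   2    2    2    3
  d   3    3    3    3
Edit distance = dp[3][3] = 3

3


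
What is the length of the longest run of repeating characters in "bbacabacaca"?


Input: "bbacabacaca"
Scanning for longest run:
  Position 1 ('b'): continues run of 'b', length=2
  Position 2 ('a'): new char, reset run to 1
  Position 3 ('c'): new char, reset run to 1
  Position 4 ('a'): new char, reset run to 1
  Position 5 ('b'): new char, reset run to 1
  Position 6 ('a'): new char, reset run to 1
  Position 7 ('c'): new char, reset run to 1
  Position 8 ('a'): new char, reset run to 1
  Position 9 ('c'): new char, reset run to 1
  Position 10 ('a'): new char, reset run to 1
Longest run: 'b' with length 2

2


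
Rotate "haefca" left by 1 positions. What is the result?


Input: "haefca", rotate left by 1
First 1 characters: "h"
Remaining characters: "aefca"
Concatenate remaining + first: "aefca" + "h" = "aefcah"

aefcah


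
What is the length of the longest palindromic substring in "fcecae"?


Input: "fcecae"
Checking substrings for palindromes:
  [1:4] "cec" (len 3) => palindrome
Longest palindromic substring: "cec" with length 3

3


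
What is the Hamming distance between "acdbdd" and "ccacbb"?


Comparing "acdbdd" and "ccacbb" position by position:
  Position 0: 'a' vs 'c' => differ
  Position 1: 'c' vs 'c' => same
  Position 2: 'd' vs 'a' => differ
  Position 3: 'b' vs 'c' => differ
  Position 4: 'd' vs 'b' => differ
  Position 5: 'd' vs 'b' => differ
Total differences (Hamming distance): 5

5


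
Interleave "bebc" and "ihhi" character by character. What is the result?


Interleaving "bebc" and "ihhi":
  Position 0: 'b' from first, 'i' from second => "bi"
  Position 1: 'e' from first, 'h' from second => "eh"
  Position 2: 'b' from first, 'h' from second => "bh"
  Position 3: 'c' from first, 'i' from second => "ci"
Result: biehbhci

biehbhci


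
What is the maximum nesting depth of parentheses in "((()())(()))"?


Input: "((()())(()))"
Tracking depth:
  Position 0 '(': depth becomes 1
  Position 1 '(': depth becomes 2
  Position 2 '(': depth becomes 3
  Position 3 ')': depth becomes 2
  Position 4 '(': depth becomes 3
  Position 5 ')': depth becomes 2
  Position 6 ')': depth becomes 1
  Position 7 '(': depth becomes 2
  Position 8 '(': depth becomes 3
  Position 9 ')': depth becomes 2
  Position 10 ')': depth becomes 1
  Position 11 ')': depth becomes 0
Maximum depth reached: 3

3


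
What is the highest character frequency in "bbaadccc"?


Input: bbaadccc
Character counts:
  'a': 2
  'b': 2
  'c': 3
  'd': 1
Maximum frequency: 3

3


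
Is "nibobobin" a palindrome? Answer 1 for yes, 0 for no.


Input: nibobobin
Reversed: nibobobin
  Compare pos 0 ('n') with pos 8 ('n'): match
  Compare pos 1 ('i') with pos 7 ('i'): match
  Compare pos 2 ('b') with pos 6 ('b'): match
  Compare pos 3 ('o') with pos 5 ('o'): match
Result: palindrome

1


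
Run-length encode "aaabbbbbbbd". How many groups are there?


Input: aaabbbbbbbd
Scanning for consecutive runs:
  Group 1: 'a' x 3 (positions 0-2)
  Group 2: 'b' x 7 (positions 3-9)
  Group 3: 'd' x 1 (positions 10-10)
Total groups: 3

3


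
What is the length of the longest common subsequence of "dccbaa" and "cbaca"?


LCS of "dccbaa" and "cbaca"
DP table:
           c    b    a    c    a
      0    0    0    0    0    0
  d   0    0    0    0    0    0
  c   0    1    1    1    1    1
  c   0    1    1    1    2    2
  b   0    1    2    2    2    2
  a   0    1    2    3    3    3
  a   0    1    2    3    3    4
LCS length = dp[6][5] = 4

4


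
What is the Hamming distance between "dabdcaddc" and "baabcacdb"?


Comparing "dabdcaddc" and "baabcacdb" position by position:
  Position 0: 'd' vs 'b' => differ
  Position 1: 'a' vs 'a' => same
  Position 2: 'b' vs 'a' => differ
  Position 3: 'd' vs 'b' => differ
  Position 4: 'c' vs 'c' => same
  Position 5: 'a' vs 'a' => same
  Position 6: 'd' vs 'c' => differ
  Position 7: 'd' vs 'd' => same
  Position 8: 'c' vs 'b' => differ
Total differences (Hamming distance): 5

5


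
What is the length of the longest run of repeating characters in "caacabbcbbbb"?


Input: "caacabbcbbbb"
Scanning for longest run:
  Position 1 ('a'): new char, reset run to 1
  Position 2 ('a'): continues run of 'a', length=2
  Position 3 ('c'): new char, reset run to 1
  Position 4 ('a'): new char, reset run to 1
  Position 5 ('b'): new char, reset run to 1
  Position 6 ('b'): continues run of 'b', length=2
  Position 7 ('c'): new char, reset run to 1
  Position 8 ('b'): new char, reset run to 1
  Position 9 ('b'): continues run of 'b', length=2
  Position 10 ('b'): continues run of 'b', length=3
  Position 11 ('b'): continues run of 'b', length=4
Longest run: 'b' with length 4

4


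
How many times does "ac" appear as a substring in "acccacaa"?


Searching for "ac" in "acccacaa"
Scanning each position:
  Position 0: "ac" => MATCH
  Position 1: "cc" => no
  Position 2: "cc" => no
  Position 3: "ca" => no
  Position 4: "ac" => MATCH
  Position 5: "ca" => no
  Position 6: "aa" => no
Total occurrences: 2

2


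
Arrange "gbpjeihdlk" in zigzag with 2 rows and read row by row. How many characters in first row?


Zigzag "gbpjeihdlk" into 2 rows:
Placing characters:
  'g' => row 0
  'b' => row 1
  'p' => row 0
  'j' => row 1
  'e' => row 0
  'i' => row 1
  'h' => row 0
  'd' => row 1
  'l' => row 0
  'k' => row 1
Rows:
  Row 0: "gpehl"
  Row 1: "bjidk"
First row length: 5

5


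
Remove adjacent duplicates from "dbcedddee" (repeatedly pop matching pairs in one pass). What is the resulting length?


Input: dbcedddee
Stack-based adjacent duplicate removal:
  Read 'd': push. Stack: d
  Read 'b': push. Stack: db
  Read 'c': push. Stack: dbc
  Read 'e': push. Stack: dbce
  Read 'd': push. Stack: dbced
  Read 'd': matches stack top 'd' => pop. Stack: dbce
  Read 'd': push. Stack: dbced
  Read 'e': push. Stack: dbcede
  Read 'e': matches stack top 'e' => pop. Stack: dbced
Final stack: "dbced" (length 5)

5


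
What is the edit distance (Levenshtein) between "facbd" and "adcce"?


Computing edit distance: "facbd" -> "adcce"
DP table:
           a    d    c    c    e
      0    1    2    3    4    5
  f   1    1    2    3    4    5
  a   2    1    2    3    4    5
  c   3    2    2    2    3    4
  b   4    3    3    3    3    4
  d   5    4    3    4    4    4
Edit distance = dp[5][5] = 4

4


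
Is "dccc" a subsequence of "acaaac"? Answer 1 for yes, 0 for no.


Check if "dccc" is a subsequence of "acaaac"
Greedy scan:
  Position 0 ('a'): no match needed
  Position 1 ('c'): no match needed
  Position 2 ('a'): no match needed
  Position 3 ('a'): no match needed
  Position 4 ('a'): no match needed
  Position 5 ('c'): no match needed
Only matched 0/4 characters => not a subsequence

0


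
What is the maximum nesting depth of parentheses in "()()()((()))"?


Input: "()()()((()))"
Tracking depth:
  Position 0 '(': depth becomes 1
  Position 1 ')': depth becomes 0
  Position 2 '(': depth becomes 1
  Position 3 ')': depth becomes 0
  Position 4 '(': depth becomes 1
  Position 5 ')': depth becomes 0
  Position 6 '(': depth becomes 1
  Position 7 '(': depth becomes 2
  Position 8 '(': depth becomes 3
  Position 9 ')': depth becomes 2
  Position 10 ')': depth becomes 1
  Position 11 ')': depth becomes 0
Maximum depth reached: 3

3


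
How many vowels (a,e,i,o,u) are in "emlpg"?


Input: emlpg
Checking each character:
  'e' at position 0: vowel (running total: 1)
  'm' at position 1: consonant
  'l' at position 2: consonant
  'p' at position 3: consonant
  'g' at position 4: consonant
Total vowels: 1

1


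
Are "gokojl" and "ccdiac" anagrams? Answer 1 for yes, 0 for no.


Strings: "gokojl", "ccdiac"
Sorted first:  gjkloo
Sorted second: acccdi
Differ at position 0: 'g' vs 'a' => not anagrams

0


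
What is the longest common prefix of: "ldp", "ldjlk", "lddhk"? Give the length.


Words: ldp, ldjlk, lddhk
  Position 0: all 'l' => match
  Position 1: all 'd' => match
  Position 2: ('p', 'j', 'd') => mismatch, stop
LCP = "ld" (length 2)

2


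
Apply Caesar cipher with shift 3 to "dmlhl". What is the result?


Caesar cipher: shift "dmlhl" by 3
  'd' (pos 3) + 3 = pos 6 = 'g'
  'm' (pos 12) + 3 = pos 15 = 'p'
  'l' (pos 11) + 3 = pos 14 = 'o'
  'h' (pos 7) + 3 = pos 10 = 'k'
  'l' (pos 11) + 3 = pos 14 = 'o'
Result: gpoko

gpoko


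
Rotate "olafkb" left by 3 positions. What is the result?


Input: "olafkb", rotate left by 3
First 3 characters: "ola"
Remaining characters: "fkb"
Concatenate remaining + first: "fkb" + "ola" = "fkbola"

fkbola


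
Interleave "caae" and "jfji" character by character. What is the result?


Interleaving "caae" and "jfji":
  Position 0: 'c' from first, 'j' from second => "cj"
  Position 1: 'a' from first, 'f' from second => "af"
  Position 2: 'a' from first, 'j' from second => "aj"
  Position 3: 'e' from first, 'i' from second => "ei"
Result: cjafajei

cjafajei


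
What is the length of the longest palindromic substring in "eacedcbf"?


Input: "eacedcbf"
Checking substrings for palindromes:
  No multi-char palindromic substrings found
Longest palindromic substring: "e" with length 1

1


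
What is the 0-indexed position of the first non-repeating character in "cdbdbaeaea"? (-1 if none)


Input: cdbdbaeaea
Character frequencies:
  'a': 3
  'b': 2
  'c': 1
  'd': 2
  'e': 2
Scanning left to right for freq == 1:
  Position 0 ('c'): unique! => answer = 0

0


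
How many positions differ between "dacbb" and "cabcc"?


Comparing "dacbb" and "cabcc" position by position:
  Position 0: 'd' vs 'c' => DIFFER
  Position 1: 'a' vs 'a' => same
  Position 2: 'c' vs 'b' => DIFFER
  Position 3: 'b' vs 'c' => DIFFER
  Position 4: 'b' vs 'c' => DIFFER
Positions that differ: 4

4


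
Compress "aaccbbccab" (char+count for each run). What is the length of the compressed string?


Input: aaccbbccab
Runs:
  'a' x 2 => "a2"
  'c' x 2 => "c2"
  'b' x 2 => "b2"
  'c' x 2 => "c2"
  'a' x 1 => "a1"
  'b' x 1 => "b1"
Compressed: "a2c2b2c2a1b1"
Compressed length: 12

12


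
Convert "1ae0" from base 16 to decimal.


Input: "1ae0" in base 16
Positional expansion:
  Digit '1' (value 1) x 16^3 = 4096
  Digit 'a' (value 10) x 16^2 = 2560
  Digit 'e' (value 14) x 16^1 = 224
  Digit '0' (value 0) x 16^0 = 0
Sum = 6880

6880


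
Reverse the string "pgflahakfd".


Input: pgflahakfd
Reading characters right to left:
  Position 9: 'd'
  Position 8: 'f'
  Position 7: 'k'
  Position 6: 'a'
  Position 5: 'h'
  Position 4: 'a'
  Position 3: 'l'
  Position 2: 'f'
  Position 1: 'g'
  Position 0: 'p'
Reversed: dfkahalfgp

dfkahalfgp


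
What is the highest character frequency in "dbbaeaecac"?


Input: dbbaeaecac
Character counts:
  'a': 3
  'b': 2
  'c': 2
  'd': 1
  'e': 2
Maximum frequency: 3

3


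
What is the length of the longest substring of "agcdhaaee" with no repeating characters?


Input: "agcdhaaee"
Sliding window (track last position of each char):
  Position 0 ('a'): window [0,0] length 1 -- new best
  Position 1 ('g'): window [0,1] length 2 -- new best
  Position 2 ('c'): window [0,2] length 3 -- new best
  Position 3 ('d'): window [0,3] length 4 -- new best
  Position 4 ('h'): window [0,4] length 5 -- new best
  Position 5 ('a'): repeat (last at 0), move window start to 1
  Position 5 ('a'): window [1,5] length 5
  Position 6 ('a'): repeat (last at 5), move window start to 6
  Position 6 ('a'): window [6,6] length 1
  Position 7 ('e'): window [6,7] length 2
  Position 8 ('e'): repeat (last at 7), move window start to 8
  Position 8 ('e'): window [8,8] length 1
Longest substring with no repeats: "agcdh" with length 5

5


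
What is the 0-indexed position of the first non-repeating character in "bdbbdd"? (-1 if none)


Input: bdbbdd
Character frequencies:
  'b': 3
  'd': 3
Scanning left to right for freq == 1:
  Position 0 ('b'): freq=3, skip
  Position 1 ('d'): freq=3, skip
  Position 2 ('b'): freq=3, skip
  Position 3 ('b'): freq=3, skip
  Position 4 ('d'): freq=3, skip
  Position 5 ('d'): freq=3, skip
  No unique character found => answer = -1

-1


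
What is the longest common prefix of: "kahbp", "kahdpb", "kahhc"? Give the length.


Words: kahbp, kahdpb, kahhc
  Position 0: all 'k' => match
  Position 1: all 'a' => match
  Position 2: all 'h' => match
  Position 3: ('b', 'd', 'h') => mismatch, stop
LCP = "kah" (length 3)

3


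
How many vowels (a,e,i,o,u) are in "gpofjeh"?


Input: gpofjeh
Checking each character:
  'g' at position 0: consonant
  'p' at position 1: consonant
  'o' at position 2: vowel (running total: 1)
  'f' at position 3: consonant
  'j' at position 4: consonant
  'e' at position 5: vowel (running total: 2)
  'h' at position 6: consonant
Total vowels: 2

2


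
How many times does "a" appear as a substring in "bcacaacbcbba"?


Searching for "a" in "bcacaacbcbba"
Scanning each position:
  Position 0: "b" => no
  Position 1: "c" => no
  Position 2: "a" => MATCH
  Position 3: "c" => no
  Position 4: "a" => MATCH
  Position 5: "a" => MATCH
  Position 6: "c" => no
  Position 7: "b" => no
  Position 8: "c" => no
  Position 9: "b" => no
  Position 10: "b" => no
  Position 11: "a" => MATCH
Total occurrences: 4

4


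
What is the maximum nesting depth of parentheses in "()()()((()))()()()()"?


Input: "()()()((()))()()()()"
Tracking depth:
  Position 0 '(': depth becomes 1
  Position 1 ')': depth becomes 0
  Position 2 '(': depth becomes 1
  Position 3 ')': depth becomes 0
  Position 4 '(': depth becomes 1
  Position 5 ')': depth becomes 0
  Position 6 '(': depth becomes 1
  Position 7 '(': depth becomes 2
  Position 8 '(': depth becomes 3
  Position 9 ')': depth becomes 2
  Position 10 ')': depth becomes 1
  Position 11 ')': depth becomes 0
  Position 12 '(': depth becomes 1
  Position 13 ')': depth becomes 0
  Position 14 '(': depth becomes 1
  Position 15 ')': depth becomes 0
  Position 16 '(': depth becomes 1
  Position 17 ')': depth becomes 0
  Position 18 '(': depth becomes 1
  Position 19 ')': depth becomes 0
Maximum depth reached: 3

3


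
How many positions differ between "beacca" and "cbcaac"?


Comparing "beacca" and "cbcaac" position by position:
  Position 0: 'b' vs 'c' => DIFFER
  Position 1: 'e' vs 'b' => DIFFER
  Position 2: 'a' vs 'c' => DIFFER
  Position 3: 'c' vs 'a' => DIFFER
  Position 4: 'c' vs 'a' => DIFFER
  Position 5: 'a' vs 'c' => DIFFER
Positions that differ: 6

6


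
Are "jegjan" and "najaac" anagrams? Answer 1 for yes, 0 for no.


Strings: "jegjan", "najaac"
Sorted first:  aegjjn
Sorted second: aaacjn
Differ at position 1: 'e' vs 'a' => not anagrams

0


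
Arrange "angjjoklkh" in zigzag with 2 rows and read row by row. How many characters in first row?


Zigzag "angjjoklkh" into 2 rows:
Placing characters:
  'a' => row 0
  'n' => row 1
  'g' => row 0
  'j' => row 1
  'j' => row 0
  'o' => row 1
  'k' => row 0
  'l' => row 1
  'k' => row 0
  'h' => row 1
Rows:
  Row 0: "agjkk"
  Row 1: "njolh"
First row length: 5

5


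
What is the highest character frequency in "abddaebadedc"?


Input: abddaebadedc
Character counts:
  'a': 3
  'b': 2
  'c': 1
  'd': 4
  'e': 2
Maximum frequency: 4

4
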